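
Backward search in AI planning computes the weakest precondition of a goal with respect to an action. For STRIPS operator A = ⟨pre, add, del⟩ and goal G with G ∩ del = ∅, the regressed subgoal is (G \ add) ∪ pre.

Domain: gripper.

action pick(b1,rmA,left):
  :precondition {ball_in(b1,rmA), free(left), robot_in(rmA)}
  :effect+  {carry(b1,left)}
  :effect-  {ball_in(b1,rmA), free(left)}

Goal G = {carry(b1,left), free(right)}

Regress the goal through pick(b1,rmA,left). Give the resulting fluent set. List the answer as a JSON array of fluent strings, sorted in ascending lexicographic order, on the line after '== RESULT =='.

Regress:
  G ∩ del = {}  (empty — regression defined)
  G \ add = {carry(b1,left), free(right)} \ {carry(b1,left)} = {free(right)}
  ∪ pre   = {free(right)} ∪ {ball_in(b1,rmA), free(left), robot_in(rmA)}
          = {ball_in(b1,rmA), free(left), free(right), robot_in(rmA)}

== RESULT ==
["ball_in(b1,rmA)", "free(left)", "free(right)", "robot_in(rmA)"]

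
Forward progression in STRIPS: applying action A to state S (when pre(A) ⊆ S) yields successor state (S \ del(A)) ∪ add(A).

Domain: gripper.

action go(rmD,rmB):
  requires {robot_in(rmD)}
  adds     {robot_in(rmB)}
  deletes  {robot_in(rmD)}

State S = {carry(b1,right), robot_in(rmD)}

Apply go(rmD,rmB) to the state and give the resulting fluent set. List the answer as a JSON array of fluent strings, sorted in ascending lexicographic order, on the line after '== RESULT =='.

Progress:
  pre ⊆ S: {robot_in(rmD)} ⊆ S  — applicable
  S \ del = {carry(b1,right)}
  ∪ add   = {carry(b1,right), robot_in(rmB)}

== RESULT ==
["carry(b1,right)", "robot_in(rmB)"]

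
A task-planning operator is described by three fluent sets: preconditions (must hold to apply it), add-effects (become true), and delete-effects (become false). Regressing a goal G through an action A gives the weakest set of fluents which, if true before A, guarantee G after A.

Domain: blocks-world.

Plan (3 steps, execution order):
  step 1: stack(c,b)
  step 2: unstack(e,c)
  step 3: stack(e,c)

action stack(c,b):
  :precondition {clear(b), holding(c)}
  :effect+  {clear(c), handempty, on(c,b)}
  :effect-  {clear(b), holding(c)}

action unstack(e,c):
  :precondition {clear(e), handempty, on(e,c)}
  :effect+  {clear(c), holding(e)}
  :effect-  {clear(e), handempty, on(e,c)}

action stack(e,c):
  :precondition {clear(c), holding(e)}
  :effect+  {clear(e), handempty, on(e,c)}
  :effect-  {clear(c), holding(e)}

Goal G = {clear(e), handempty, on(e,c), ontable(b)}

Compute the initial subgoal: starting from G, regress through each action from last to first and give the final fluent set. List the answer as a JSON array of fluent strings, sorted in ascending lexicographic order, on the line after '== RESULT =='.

Regress step by step:
  through step 3 (stack(e,c)): drop {clear(e), handempty, on(e,c)}, keep {ontable(b)}, require {clear(c), holding(e)}
    → {clear(c), holding(e), ontable(b)}
  through step 2 (unstack(e,c)): drop {clear(c), holding(e)}, keep {ontable(b)}, require {clear(e), handempty, on(e,c)}
    → {clear(e), handempty, on(e,c), ontable(b)}
  through step 1 (stack(c,b)): drop {handempty}, keep {clear(e), on(e,c), ontable(b)}, require {clear(b), holding(c)}
    → {clear(b), clear(e), holding(c), on(e,c), ontable(b)}

== RESULT ==
["clear(b)", "clear(e)", "holding(c)", "on(e,c)", "ontable(b)"]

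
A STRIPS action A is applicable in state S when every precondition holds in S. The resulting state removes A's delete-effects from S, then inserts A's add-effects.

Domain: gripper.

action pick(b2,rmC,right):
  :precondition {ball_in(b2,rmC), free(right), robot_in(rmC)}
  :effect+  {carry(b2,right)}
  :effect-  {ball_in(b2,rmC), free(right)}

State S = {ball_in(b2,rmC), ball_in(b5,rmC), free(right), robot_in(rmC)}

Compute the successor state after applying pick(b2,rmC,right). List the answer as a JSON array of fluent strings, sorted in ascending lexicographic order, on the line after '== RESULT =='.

Progress:
  pre ⊆ S: {ball_in(b2,rmC), free(right), robot_in(rmC)} ⊆ S  — applicable
  S \ del = {ball_in(b5,rmC), robot_in(rmC)}
  ∪ add   = {ball_in(b5,rmC), carry(b2,right), robot_in(rmC)}

== RESULT ==
["ball_in(b5,rmC)", "carry(b2,right)", "robot_in(rmC)"]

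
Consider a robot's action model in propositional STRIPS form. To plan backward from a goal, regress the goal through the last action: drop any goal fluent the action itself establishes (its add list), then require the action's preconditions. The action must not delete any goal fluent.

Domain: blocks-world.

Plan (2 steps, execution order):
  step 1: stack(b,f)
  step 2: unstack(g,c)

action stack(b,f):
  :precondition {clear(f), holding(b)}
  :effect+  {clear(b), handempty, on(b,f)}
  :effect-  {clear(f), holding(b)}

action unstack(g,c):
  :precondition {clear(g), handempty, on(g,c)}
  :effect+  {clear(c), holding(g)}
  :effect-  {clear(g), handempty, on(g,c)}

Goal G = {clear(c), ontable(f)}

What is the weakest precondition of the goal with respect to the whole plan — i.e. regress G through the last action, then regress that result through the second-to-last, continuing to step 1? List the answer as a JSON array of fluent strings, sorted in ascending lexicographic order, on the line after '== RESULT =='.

Regress step by step:
  through step 2 (unstack(g,c)): drop {clear(c)}, keep {ontable(f)}, require {clear(g), handempty, on(g,c)}
    → {clear(g), handempty, on(g,c), ontable(f)}
  through step 1 (stack(b,f)): drop {handempty}, keep {clear(g), on(g,c), ontable(f)}, require {clear(f), holding(b)}
    → {clear(f), clear(g), holding(b), on(g,c), ontable(f)}

== RESULT ==
["clear(f)", "clear(g)", "holding(b)", "on(g,c)", "ontable(f)"]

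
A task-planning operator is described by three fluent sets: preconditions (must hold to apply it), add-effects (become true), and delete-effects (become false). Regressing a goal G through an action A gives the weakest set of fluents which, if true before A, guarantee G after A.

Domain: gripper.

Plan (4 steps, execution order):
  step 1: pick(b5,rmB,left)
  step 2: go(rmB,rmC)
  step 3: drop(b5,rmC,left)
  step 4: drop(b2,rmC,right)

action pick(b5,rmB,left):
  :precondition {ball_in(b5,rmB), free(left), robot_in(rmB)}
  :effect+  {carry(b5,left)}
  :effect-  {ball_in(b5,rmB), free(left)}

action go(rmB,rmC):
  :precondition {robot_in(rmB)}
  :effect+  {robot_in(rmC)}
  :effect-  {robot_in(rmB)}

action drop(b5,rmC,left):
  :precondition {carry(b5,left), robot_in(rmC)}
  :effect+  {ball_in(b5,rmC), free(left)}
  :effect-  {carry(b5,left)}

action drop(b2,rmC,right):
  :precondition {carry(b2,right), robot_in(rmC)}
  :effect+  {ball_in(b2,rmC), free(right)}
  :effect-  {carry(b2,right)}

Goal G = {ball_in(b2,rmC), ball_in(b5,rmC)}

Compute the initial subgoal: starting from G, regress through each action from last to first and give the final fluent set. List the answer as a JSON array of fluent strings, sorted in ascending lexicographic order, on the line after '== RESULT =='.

Work backward from the goal:
  through step 4 (drop(b2,rmC,right)): drop {ball_in(b2,rmC)}, keep {ball_in(b5,rmC)}, require {carry(b2,right), robot_in(rmC)}
    → {ball_in(b5,rmC), carry(b2,right), robot_in(rmC)}
  through step 3 (drop(b5,rmC,left)): drop {ball_in(b5,rmC)}, keep {carry(b2,right), robot_in(rmC)}, require {carry(b5,left), robot_in(rmC)}
    → {carry(b2,right), carry(b5,left), robot_in(rmC)}
  through step 2 (go(rmB,rmC)): drop {robot_in(rmC)}, keep {carry(b2,right), carry(b5,left)}, require {robot_in(rmB)}
    → {carry(b2,right), carry(b5,left), robot_in(rmB)}
  through step 1 (pick(b5,rmB,left)): drop {carry(b5,left)}, keep {carry(b2,right), robot_in(rmB)}, require {ball_in(b5,rmB), free(left), robot_in(rmB)}
    → {ball_in(b5,rmB), carry(b2,right), free(left), robot_in(rmB)}

== RESULT ==
["ball_in(b5,rmB)", "carry(b2,right)", "free(left)", "robot_in(rmB)"]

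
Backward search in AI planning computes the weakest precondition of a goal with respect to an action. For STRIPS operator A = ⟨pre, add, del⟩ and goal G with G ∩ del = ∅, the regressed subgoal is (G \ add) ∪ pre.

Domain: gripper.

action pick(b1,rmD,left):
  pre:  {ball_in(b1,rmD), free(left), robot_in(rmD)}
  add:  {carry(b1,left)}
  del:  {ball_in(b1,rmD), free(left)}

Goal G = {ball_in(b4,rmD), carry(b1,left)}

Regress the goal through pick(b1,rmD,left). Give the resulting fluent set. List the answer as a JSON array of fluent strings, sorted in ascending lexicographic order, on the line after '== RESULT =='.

Compute (G \ add) ∪ pre:
  G ∩ del = {}  (empty — regression defined)
  G \ add = {ball_in(b4,rmD), carry(b1,left)} \ {carry(b1,left)} = {ball_in(b4,rmD)}
  ∪ pre   = {ball_in(b4,rmD)} ∪ {ball_in(b1,rmD), free(left), robot_in(rmD)}
          = {ball_in(b1,rmD), ball_in(b4,rmD), free(left), robot_in(rmD)}

== RESULT ==
["ball_in(b1,rmD)", "ball_in(b4,rmD)", "free(left)", "robot_in(rmD)"]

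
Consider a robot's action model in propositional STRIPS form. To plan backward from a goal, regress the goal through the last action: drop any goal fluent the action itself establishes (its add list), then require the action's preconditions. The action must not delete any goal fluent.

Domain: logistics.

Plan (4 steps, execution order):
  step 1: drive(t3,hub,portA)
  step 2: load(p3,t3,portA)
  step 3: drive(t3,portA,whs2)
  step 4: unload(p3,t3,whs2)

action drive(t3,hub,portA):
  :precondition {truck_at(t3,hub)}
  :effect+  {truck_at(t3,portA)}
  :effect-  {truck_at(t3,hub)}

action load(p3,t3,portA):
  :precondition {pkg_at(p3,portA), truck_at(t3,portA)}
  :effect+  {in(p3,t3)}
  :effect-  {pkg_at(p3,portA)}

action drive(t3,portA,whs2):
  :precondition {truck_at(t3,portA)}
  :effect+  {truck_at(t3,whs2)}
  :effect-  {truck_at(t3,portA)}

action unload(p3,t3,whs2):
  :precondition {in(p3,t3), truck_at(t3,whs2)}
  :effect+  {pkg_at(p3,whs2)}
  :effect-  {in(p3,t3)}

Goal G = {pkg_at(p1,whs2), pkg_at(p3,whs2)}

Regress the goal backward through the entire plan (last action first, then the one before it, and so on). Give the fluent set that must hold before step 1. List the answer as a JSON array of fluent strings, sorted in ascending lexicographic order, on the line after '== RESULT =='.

Regress step by step:
  through step 4 (unload(p3,t3,whs2)): drop {pkg_at(p3,whs2)}, keep {pkg_at(p1,whs2)}, require {in(p3,t3), truck_at(t3,whs2)}
    → {in(p3,t3), pkg_at(p1,whs2), truck_at(t3,whs2)}
  through step 3 (drive(t3,portA,whs2)): drop {truck_at(t3,whs2)}, keep {in(p3,t3), pkg_at(p1,whs2)}, require {truck_at(t3,portA)}
    → {in(p3,t3), pkg_at(p1,whs2), truck_at(t3,portA)}
  through step 2 (load(p3,t3,portA)): drop {in(p3,t3)}, keep {pkg_at(p1,whs2), truck_at(t3,portA)}, require {pkg_at(p3,portA), truck_at(t3,portA)}
    → {pkg_at(p1,whs2), pkg_at(p3,portA), truck_at(t3,portA)}
  through step 1 (drive(t3,hub,portA)): drop {truck_at(t3,portA)}, keep {pkg_at(p1,whs2), pkg_at(p3,portA)}, require {truck_at(t3,hub)}
    → {pkg_at(p1,whs2), pkg_at(p3,portA), truck_at(t3,hub)}

== RESULT ==
["pkg_at(p1,whs2)", "pkg_at(p3,portA)", "truck_at(t3,hub)"]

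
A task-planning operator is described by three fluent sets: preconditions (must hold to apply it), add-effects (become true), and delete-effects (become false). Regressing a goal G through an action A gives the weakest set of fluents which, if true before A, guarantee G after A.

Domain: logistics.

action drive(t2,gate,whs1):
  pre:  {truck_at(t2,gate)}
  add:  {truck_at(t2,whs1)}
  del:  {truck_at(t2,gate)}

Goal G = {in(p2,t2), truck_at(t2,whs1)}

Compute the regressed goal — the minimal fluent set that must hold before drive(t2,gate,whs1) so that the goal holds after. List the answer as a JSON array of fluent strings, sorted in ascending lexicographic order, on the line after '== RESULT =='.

Compute (G \ add) ∪ pre:
  G ∩ del = {}  (empty — regression defined)
  G \ add = {in(p2,t2), truck_at(t2,whs1)} \ {truck_at(t2,whs1)} = {in(p2,t2)}
  ∪ pre   = {in(p2,t2)} ∪ {truck_at(t2,gate)}
          = {in(p2,t2), truck_at(t2,gate)}

== RESULT ==
["in(p2,t2)", "truck_at(t2,gate)"]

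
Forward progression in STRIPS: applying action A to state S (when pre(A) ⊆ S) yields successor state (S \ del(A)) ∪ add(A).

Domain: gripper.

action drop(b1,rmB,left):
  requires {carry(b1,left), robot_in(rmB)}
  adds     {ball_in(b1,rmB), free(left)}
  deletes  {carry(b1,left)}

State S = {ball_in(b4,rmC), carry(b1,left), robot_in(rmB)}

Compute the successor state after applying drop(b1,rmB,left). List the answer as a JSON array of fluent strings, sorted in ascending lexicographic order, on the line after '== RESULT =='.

Progress:
  pre ⊆ S: {carry(b1,left), robot_in(rmB)} ⊆ S  — applicable
  S \ del = {ball_in(b4,rmC), robot_in(rmB)}
  ∪ add   = {ball_in(b1,rmB), ball_in(b4,rmC), free(left), robot_in(rmB)}

== RESULT ==
["ball_in(b1,rmB)", "ball_in(b4,rmC)", "free(left)", "robot_in(rmB)"]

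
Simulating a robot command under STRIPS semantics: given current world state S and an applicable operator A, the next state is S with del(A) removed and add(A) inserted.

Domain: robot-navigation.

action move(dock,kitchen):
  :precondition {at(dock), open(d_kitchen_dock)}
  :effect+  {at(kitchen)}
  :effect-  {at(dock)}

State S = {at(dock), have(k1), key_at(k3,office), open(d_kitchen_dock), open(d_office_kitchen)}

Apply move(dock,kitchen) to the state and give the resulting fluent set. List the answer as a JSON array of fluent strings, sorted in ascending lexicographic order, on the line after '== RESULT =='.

Compute (S \ del) ∪ add:
  pre ⊆ S: {at(dock), open(d_kitchen_dock)} ⊆ S  — applicable
  S \ del = {have(k1), key_at(k3,office), open(d_kitchen_dock), open(d_office_kitchen)}
  ∪ add   = {at(kitchen), have(k1), key_at(k3,office), open(d_kitchen_dock), open(d_office_kitchen)}

== RESULT ==
["at(kitchen)", "have(k1)", "key_at(k3,office)", "open(d_kitchen_dock)", "open(d_office_kitchen)"]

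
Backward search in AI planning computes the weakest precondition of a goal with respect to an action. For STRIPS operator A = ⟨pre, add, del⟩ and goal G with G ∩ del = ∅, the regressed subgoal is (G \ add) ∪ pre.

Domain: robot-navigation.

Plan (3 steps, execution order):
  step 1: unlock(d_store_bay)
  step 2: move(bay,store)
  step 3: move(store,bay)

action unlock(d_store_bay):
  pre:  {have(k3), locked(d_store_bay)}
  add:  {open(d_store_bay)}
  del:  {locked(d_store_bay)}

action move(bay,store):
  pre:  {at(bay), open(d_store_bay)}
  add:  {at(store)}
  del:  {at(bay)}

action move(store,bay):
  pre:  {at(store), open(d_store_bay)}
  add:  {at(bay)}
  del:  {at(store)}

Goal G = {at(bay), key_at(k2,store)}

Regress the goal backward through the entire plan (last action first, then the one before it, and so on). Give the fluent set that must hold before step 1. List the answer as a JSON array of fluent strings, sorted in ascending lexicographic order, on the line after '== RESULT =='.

Work backward from the goal:
  through step 3 (move(store,bay)): drop {at(bay)}, keep {key_at(k2,store)}, require {at(store), open(d_store_bay)}
    → {at(store), key_at(k2,store), open(d_store_bay)}
  through step 2 (move(bay,store)): drop {at(store)}, keep {key_at(k2,store), open(d_store_bay)}, require {at(bay), open(d_store_bay)}
    → {at(bay), key_at(k2,store), open(d_store_bay)}
  through step 1 (unlock(d_store_bay)): drop {open(d_store_bay)}, keep {at(bay), key_at(k2,store)}, require {have(k3), locked(d_store_bay)}
    → {at(bay), have(k3), key_at(k2,store), locked(d_store_bay)}

== RESULT ==
["at(bay)", "have(k3)", "key_at(k2,store)", "locked(d_store_bay)"]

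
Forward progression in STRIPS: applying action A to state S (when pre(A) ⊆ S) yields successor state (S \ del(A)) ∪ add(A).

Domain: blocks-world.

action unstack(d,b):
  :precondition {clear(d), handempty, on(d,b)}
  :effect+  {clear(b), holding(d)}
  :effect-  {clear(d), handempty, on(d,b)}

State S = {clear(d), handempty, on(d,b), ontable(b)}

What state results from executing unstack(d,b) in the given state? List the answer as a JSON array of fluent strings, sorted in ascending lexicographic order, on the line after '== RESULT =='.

Progress:
  pre ⊆ S: {clear(d), handempty, on(d,b)} ⊆ S  — applicable
  S \ del = {ontable(b)}
  ∪ add   = {clear(b), holding(d), ontable(b)}

== RESULT ==
["clear(b)", "holding(d)", "ontable(b)"]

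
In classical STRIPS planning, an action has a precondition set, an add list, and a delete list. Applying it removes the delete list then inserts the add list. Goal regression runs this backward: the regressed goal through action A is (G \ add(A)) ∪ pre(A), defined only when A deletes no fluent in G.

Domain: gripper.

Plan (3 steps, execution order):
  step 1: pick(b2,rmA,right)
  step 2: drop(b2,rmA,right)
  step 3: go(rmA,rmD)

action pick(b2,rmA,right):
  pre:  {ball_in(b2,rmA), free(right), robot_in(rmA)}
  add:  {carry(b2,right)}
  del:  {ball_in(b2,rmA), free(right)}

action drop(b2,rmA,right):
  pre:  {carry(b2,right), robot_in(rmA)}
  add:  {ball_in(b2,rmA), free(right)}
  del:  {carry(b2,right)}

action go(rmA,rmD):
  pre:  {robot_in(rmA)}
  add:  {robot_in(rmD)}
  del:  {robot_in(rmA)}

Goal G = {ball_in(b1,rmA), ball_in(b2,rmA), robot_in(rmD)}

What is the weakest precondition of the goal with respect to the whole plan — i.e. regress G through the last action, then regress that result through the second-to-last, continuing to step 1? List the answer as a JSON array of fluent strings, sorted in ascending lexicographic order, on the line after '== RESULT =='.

Work backward from the goal:
  through step 3 (go(rmA,rmD)): drop {robot_in(rmD)}, keep {ball_in(b1,rmA), ball_in(b2,rmA)}, require {robot_in(rmA)}
    → {ball_in(b1,rmA), ball_in(b2,rmA), robot_in(rmA)}
  through step 2 (drop(b2,rmA,right)): drop {ball_in(b2,rmA)}, keep {ball_in(b1,rmA), robot_in(rmA)}, require {carry(b2,right), robot_in(rmA)}
    → {ball_in(b1,rmA), carry(b2,right), robot_in(rmA)}
  through step 1 (pick(b2,rmA,right)): drop {carry(b2,right)}, keep {ball_in(b1,rmA), robot_in(rmA)}, require {ball_in(b2,rmA), free(right), robot_in(rmA)}
    → {ball_in(b1,rmA), ball_in(b2,rmA), free(right), robot_in(rmA)}

== RESULT ==
["ball_in(b1,rmA)", "ball_in(b2,rmA)", "free(right)", "robot_in(rmA)"]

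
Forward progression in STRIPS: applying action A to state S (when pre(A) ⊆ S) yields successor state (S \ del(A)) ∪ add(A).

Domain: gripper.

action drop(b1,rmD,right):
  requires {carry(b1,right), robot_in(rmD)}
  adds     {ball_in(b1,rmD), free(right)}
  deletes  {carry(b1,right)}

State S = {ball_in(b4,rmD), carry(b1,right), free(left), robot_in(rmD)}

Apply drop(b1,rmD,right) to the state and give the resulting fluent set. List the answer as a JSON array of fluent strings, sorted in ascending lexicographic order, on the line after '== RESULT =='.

Compute (S \ del) ∪ add:
  pre ⊆ S: {carry(b1,right), robot_in(rmD)} ⊆ S  — applicable
  S \ del = {ball_in(b4,rmD), free(left), robot_in(rmD)}
  ∪ add   = {ball_in(b1,rmD), ball_in(b4,rmD), free(left), free(right), robot_in(rmD)}

== RESULT ==
["ball_in(b1,rmD)", "ball_in(b4,rmD)", "free(left)", "free(right)", "robot_in(rmD)"]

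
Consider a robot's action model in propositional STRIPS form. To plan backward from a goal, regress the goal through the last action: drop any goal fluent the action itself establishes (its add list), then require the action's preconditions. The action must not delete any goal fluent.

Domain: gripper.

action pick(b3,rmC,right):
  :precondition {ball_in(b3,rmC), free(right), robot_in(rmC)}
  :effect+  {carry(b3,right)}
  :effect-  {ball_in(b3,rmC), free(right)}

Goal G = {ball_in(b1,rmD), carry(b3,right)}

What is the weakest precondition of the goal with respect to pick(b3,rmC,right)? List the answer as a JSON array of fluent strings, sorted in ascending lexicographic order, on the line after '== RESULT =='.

Compute (G \ add) ∪ pre:
  G ∩ del = {}  (empty — regression defined)
  G \ add = {ball_in(b1,rmD), carry(b3,right)} \ {carry(b3,right)} = {ball_in(b1,rmD)}
  ∪ pre   = {ball_in(b1,rmD)} ∪ {ball_in(b3,rmC), free(right), robot_in(rmC)}
          = {ball_in(b1,rmD), ball_in(b3,rmC), free(right), robot_in(rmC)}

== RESULT ==
["ball_in(b1,rmD)", "ball_in(b3,rmC)", "free(right)", "robot_in(rmC)"]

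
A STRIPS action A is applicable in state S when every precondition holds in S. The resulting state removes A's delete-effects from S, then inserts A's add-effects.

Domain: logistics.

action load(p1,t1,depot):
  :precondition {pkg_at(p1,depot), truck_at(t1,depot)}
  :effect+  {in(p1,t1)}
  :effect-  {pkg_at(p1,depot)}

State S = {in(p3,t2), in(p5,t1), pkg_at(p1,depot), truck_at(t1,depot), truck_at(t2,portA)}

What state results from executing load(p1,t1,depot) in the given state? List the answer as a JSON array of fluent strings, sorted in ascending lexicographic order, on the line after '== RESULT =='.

Progress:
  pre ⊆ S: {pkg_at(p1,depot), truck_at(t1,depot)} ⊆ S  — applicable
  S \ del = {in(p3,t2), in(p5,t1), truck_at(t1,depot), truck_at(t2,portA)}
  ∪ add   = {in(p1,t1), in(p3,t2), in(p5,t1), truck_at(t1,depot), truck_at(t2,portA)}

== RESULT ==
["in(p1,t1)", "in(p3,t2)", "in(p5,t1)", "truck_at(t1,depot)", "truck_at(t2,portA)"]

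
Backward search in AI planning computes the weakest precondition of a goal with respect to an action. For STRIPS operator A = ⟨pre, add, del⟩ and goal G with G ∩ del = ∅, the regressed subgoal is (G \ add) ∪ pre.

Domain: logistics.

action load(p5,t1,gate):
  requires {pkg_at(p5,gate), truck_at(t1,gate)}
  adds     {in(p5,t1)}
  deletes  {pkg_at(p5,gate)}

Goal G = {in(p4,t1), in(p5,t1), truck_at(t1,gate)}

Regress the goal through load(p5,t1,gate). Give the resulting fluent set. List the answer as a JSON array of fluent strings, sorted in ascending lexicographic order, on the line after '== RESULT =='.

Compute (G \ add) ∪ pre:
  G ∩ del = {}  (empty — regression defined)
  G \ add = {in(p4,t1), in(p5,t1), truck_at(t1,gate)} \ {in(p5,t1)} = {in(p4,t1), truck_at(t1,gate)}
  ∪ pre   = {in(p4,t1), truck_at(t1,gate)} ∪ {pkg_at(p5,gate), truck_at(t1,gate)}
          = {in(p4,t1), pkg_at(p5,gate), truck_at(t1,gate)}

== RESULT ==
["in(p4,t1)", "pkg_at(p5,gate)", "truck_at(t1,gate)"]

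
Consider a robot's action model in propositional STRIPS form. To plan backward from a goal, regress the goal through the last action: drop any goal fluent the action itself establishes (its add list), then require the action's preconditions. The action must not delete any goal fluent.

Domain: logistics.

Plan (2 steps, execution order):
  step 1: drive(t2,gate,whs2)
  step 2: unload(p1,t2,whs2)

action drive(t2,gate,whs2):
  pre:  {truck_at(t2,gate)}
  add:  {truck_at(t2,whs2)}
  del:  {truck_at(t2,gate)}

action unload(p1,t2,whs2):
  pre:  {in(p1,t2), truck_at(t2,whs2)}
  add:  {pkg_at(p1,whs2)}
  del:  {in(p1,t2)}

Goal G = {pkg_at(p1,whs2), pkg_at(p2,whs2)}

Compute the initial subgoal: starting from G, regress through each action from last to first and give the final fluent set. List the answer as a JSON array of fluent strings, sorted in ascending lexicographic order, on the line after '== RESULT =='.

Work backward from the goal:
  through step 2 (unload(p1,t2,whs2)): drop {pkg_at(p1,whs2)}, keep {pkg_at(p2,whs2)}, require {in(p1,t2), truck_at(t2,whs2)}
    → {in(p1,t2), pkg_at(p2,whs2), truck_at(t2,whs2)}
  through step 1 (drive(t2,gate,whs2)): drop {truck_at(t2,whs2)}, keep {in(p1,t2), pkg_at(p2,whs2)}, require {truck_at(t2,gate)}
    → {in(p1,t2), pkg_at(p2,whs2), truck_at(t2,gate)}

== RESULT ==
["in(p1,t2)", "pkg_at(p2,whs2)", "truck_at(t2,gate)"]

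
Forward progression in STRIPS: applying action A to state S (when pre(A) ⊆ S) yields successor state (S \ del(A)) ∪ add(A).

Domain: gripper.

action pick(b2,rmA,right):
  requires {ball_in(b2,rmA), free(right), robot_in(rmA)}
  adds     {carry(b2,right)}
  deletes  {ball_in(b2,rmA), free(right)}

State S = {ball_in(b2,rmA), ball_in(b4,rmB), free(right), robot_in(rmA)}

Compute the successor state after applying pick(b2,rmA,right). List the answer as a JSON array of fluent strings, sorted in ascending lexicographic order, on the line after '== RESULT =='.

Progress:
  pre ⊆ S: {ball_in(b2,rmA), free(right), robot_in(rmA)} ⊆ S  — applicable
  S \ del = {ball_in(b4,rmB), robot_in(rmA)}
  ∪ add   = {ball_in(b4,rmB), carry(b2,right), robot_in(rmA)}

== RESULT ==
["ball_in(b4,rmB)", "carry(b2,right)", "robot_in(rmA)"]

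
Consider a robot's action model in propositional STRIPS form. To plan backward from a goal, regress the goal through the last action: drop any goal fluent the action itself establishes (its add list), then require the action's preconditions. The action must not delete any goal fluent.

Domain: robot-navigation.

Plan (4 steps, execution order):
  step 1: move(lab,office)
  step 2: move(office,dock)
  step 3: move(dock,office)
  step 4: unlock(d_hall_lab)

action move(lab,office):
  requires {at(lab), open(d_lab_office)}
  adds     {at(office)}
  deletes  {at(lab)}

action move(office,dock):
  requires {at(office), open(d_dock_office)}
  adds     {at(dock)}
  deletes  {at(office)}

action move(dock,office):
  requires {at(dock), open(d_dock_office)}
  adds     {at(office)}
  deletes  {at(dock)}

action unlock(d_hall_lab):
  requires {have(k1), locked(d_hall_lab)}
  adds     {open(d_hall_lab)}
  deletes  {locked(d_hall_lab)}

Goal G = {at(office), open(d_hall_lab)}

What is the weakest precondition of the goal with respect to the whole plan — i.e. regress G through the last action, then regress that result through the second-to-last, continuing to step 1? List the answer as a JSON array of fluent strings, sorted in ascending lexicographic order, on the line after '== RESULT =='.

Regress step by step:
  through step 4 (unlock(d_hall_lab)): drop {open(d_hall_lab)}, keep {at(office)}, require {have(k1), locked(d_hall_lab)}
    → {at(office), have(k1), locked(d_hall_lab)}
  through step 3 (move(dock,office)): drop {at(office)}, keep {have(k1), locked(d_hall_lab)}, require {at(dock), open(d_dock_office)}
    → {at(dock), have(k1), locked(d_hall_lab), open(d_dock_office)}
  through step 2 (move(office,dock)): drop {at(dock)}, keep {have(k1), locked(d_hall_lab), open(d_dock_office)}, require {at(office), open(d_dock_office)}
    → {at(office), have(k1), locked(d_hall_lab), open(d_dock_office)}
  through step 1 (move(lab,office)): drop {at(office)}, keep {have(k1), locked(d_hall_lab), open(d_dock_office)}, require {at(lab), open(d_lab_office)}
    → {at(lab), have(k1), locked(d_hall_lab), open(d_dock_office), open(d_lab_office)}

== RESULT ==
["at(lab)", "have(k1)", "locked(d_hall_lab)", "open(d_dock_office)", "open(d_lab_office)"]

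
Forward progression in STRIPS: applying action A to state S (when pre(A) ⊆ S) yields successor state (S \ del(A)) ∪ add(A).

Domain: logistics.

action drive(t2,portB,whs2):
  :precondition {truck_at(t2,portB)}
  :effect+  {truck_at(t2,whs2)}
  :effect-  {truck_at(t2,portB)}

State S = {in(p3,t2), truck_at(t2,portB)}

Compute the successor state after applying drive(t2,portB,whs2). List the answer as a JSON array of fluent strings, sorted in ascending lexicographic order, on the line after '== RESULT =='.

Progress:
  pre ⊆ S: {truck_at(t2,portB)} ⊆ S  — applicable
  S \ del = {in(p3,t2)}
  ∪ add   = {in(p3,t2), truck_at(t2,whs2)}

== RESULT ==
["in(p3,t2)", "truck_at(t2,whs2)"]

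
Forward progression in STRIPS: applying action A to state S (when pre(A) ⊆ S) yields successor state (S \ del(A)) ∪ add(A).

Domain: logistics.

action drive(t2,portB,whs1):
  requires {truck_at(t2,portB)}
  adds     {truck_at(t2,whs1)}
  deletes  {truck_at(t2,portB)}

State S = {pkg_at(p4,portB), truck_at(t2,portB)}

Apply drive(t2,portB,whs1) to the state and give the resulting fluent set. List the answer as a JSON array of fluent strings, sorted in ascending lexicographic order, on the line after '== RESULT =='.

Progress:
  pre ⊆ S: {truck_at(t2,portB)} ⊆ S  — applicable
  S \ del = {pkg_at(p4,portB)}
  ∪ add   = {pkg_at(p4,portB), truck_at(t2,whs1)}

== RESULT ==
["pkg_at(p4,portB)", "truck_at(t2,whs1)"]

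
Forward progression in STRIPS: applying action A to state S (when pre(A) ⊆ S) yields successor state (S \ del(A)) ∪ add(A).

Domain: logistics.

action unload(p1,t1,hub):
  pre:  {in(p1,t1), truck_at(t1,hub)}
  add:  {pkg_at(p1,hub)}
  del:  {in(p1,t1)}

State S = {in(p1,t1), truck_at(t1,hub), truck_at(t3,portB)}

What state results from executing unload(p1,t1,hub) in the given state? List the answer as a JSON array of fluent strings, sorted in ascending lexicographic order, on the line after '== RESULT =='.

Progress:
  pre ⊆ S: {in(p1,t1), truck_at(t1,hub)} ⊆ S  — applicable
  S \ del = {truck_at(t1,hub), truck_at(t3,portB)}
  ∪ add   = {pkg_at(p1,hub), truck_at(t1,hub), truck_at(t3,portB)}

== RESULT ==
["pkg_at(p1,hub)", "truck_at(t1,hub)", "truck_at(t3,portB)"]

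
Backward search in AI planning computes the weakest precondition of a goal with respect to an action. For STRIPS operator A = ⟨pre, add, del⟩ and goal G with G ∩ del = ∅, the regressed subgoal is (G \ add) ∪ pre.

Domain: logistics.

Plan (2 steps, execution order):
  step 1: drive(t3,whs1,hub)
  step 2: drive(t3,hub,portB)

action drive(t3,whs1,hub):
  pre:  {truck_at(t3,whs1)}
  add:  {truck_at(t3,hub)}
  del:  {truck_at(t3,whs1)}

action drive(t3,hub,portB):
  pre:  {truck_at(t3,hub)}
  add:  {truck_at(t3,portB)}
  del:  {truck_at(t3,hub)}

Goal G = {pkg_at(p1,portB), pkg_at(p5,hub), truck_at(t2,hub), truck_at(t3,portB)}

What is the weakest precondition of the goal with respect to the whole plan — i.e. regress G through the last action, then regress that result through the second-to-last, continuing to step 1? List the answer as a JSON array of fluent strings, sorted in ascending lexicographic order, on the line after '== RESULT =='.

Work backward from the goal:
  through step 2 (drive(t3,hub,portB)): drop {truck_at(t3,portB)}, keep {pkg_at(p1,portB), pkg_at(p5,hub), truck_at(t2,hub)}, require {truck_at(t3,hub)}
    → {pkg_at(p1,portB), pkg_at(p5,hub), truck_at(t2,hub), truck_at(t3,hub)}
  through step 1 (drive(t3,whs1,hub)): drop {truck_at(t3,hub)}, keep {pkg_at(p1,portB), pkg_at(p5,hub), truck_at(t2,hub)}, require {truck_at(t3,whs1)}
    → {pkg_at(p1,portB), pkg_at(p5,hub), truck_at(t2,hub), truck_at(t3,whs1)}

== RESULT ==
["pkg_at(p1,portB)", "pkg_at(p5,hub)", "truck_at(t2,hub)", "truck_at(t3,whs1)"]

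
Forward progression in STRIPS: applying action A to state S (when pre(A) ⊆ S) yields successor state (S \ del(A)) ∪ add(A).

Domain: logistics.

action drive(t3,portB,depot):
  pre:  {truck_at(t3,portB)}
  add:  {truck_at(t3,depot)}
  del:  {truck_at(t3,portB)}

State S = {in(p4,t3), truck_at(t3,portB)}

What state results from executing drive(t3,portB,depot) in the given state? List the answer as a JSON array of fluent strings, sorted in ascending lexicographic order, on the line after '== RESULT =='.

Compute (S \ del) ∪ add:
  pre ⊆ S: {truck_at(t3,portB)} ⊆ S  — applicable
  S \ del = {in(p4,t3)}
  ∪ add   = {in(p4,t3), truck_at(t3,depot)}

== RESULT ==
["in(p4,t3)", "truck_at(t3,depot)"]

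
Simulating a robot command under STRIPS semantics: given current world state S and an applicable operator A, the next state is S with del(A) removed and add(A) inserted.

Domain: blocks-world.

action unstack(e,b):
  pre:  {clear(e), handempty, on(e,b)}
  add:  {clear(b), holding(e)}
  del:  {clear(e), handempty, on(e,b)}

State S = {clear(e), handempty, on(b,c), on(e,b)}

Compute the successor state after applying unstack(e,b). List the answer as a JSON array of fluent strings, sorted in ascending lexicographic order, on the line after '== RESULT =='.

Progress:
  pre ⊆ S: {clear(e), handempty, on(e,b)} ⊆ S  — applicable
  S \ del = {on(b,c)}
  ∪ add   = {clear(b), holding(e), on(b,c)}

== RESULT ==
["clear(b)", "holding(e)", "on(b,c)"]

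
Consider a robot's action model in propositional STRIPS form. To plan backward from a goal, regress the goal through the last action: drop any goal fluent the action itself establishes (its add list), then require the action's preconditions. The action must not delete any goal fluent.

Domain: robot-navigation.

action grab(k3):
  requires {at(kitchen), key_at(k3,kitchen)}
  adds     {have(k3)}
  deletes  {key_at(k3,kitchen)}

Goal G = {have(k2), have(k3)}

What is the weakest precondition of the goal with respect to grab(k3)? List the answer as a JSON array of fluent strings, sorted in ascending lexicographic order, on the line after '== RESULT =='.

Regress:
  G ∩ del = {}  (empty — regression defined)
  G \ add = {have(k2), have(k3)} \ {have(k3)} = {have(k2)}
  ∪ pre   = {have(k2)} ∪ {at(kitchen), key_at(k3,kitchen)}
          = {at(kitchen), have(k2), key_at(k3,kitchen)}

== RESULT ==
["at(kitchen)", "have(k2)", "key_at(k3,kitchen)"]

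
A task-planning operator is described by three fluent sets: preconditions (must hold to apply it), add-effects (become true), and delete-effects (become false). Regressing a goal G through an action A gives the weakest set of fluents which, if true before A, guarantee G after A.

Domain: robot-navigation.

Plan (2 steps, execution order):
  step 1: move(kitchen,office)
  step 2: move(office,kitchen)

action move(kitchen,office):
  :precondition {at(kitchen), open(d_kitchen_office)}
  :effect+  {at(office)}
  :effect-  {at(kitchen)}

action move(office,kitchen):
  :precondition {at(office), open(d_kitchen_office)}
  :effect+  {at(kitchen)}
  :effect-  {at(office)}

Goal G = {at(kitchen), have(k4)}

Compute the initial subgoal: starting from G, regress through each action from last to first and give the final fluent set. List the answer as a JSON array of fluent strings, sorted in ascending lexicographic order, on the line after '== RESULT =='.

Regress step by step:
  through step 2 (move(office,kitchen)): drop {at(kitchen)}, keep {have(k4)}, require {at(office), open(d_kitchen_office)}
    → {at(office), have(k4), open(d_kitchen_office)}
  through step 1 (move(kitchen,office)): drop {at(office)}, keep {have(k4), open(d_kitchen_office)}, require {at(kitchen), open(d_kitchen_office)}
    → {at(kitchen), have(k4), open(d_kitchen_office)}

== RESULT ==
["at(kitchen)", "have(k4)", "open(d_kitchen_office)"]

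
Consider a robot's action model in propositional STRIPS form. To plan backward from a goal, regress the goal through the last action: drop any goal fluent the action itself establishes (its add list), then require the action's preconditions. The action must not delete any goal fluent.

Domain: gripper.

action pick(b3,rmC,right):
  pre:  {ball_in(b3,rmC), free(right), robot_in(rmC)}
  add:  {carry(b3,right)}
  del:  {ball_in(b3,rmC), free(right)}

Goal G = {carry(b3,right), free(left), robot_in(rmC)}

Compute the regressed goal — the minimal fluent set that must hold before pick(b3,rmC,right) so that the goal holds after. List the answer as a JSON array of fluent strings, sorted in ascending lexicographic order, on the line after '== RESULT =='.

Regress:
  G ∩ del = {}  (empty — regression defined)
  G \ add = {carry(b3,right), free(left), robot_in(rmC)} \ {carry(b3,right)} = {free(left), robot_in(rmC)}
  ∪ pre   = {free(left), robot_in(rmC)} ∪ {ball_in(b3,rmC), free(right), robot_in(rmC)}
          = {ball_in(b3,rmC), free(left), free(right), robot_in(rmC)}

== RESULT ==
["ball_in(b3,rmC)", "free(left)", "free(right)", "robot_in(rmC)"]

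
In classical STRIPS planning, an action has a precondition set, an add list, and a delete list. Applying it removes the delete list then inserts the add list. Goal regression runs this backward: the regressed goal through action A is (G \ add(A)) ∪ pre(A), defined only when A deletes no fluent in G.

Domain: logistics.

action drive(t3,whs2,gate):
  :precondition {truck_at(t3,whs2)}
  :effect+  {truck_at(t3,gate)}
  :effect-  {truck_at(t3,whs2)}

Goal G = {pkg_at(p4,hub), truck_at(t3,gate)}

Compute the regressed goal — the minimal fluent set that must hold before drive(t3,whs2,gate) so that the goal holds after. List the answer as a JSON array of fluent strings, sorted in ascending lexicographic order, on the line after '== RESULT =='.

Compute (G \ add) ∪ pre:
  G ∩ del = {}  (empty — regression defined)
  G \ add = {pkg_at(p4,hub), truck_at(t3,gate)} \ {truck_at(t3,gate)} = {pkg_at(p4,hub)}
  ∪ pre   = {pkg_at(p4,hub)} ∪ {truck_at(t3,whs2)}
          = {pkg_at(p4,hub), truck_at(t3,whs2)}

== RESULT ==
["pkg_at(p4,hub)", "truck_at(t3,whs2)"]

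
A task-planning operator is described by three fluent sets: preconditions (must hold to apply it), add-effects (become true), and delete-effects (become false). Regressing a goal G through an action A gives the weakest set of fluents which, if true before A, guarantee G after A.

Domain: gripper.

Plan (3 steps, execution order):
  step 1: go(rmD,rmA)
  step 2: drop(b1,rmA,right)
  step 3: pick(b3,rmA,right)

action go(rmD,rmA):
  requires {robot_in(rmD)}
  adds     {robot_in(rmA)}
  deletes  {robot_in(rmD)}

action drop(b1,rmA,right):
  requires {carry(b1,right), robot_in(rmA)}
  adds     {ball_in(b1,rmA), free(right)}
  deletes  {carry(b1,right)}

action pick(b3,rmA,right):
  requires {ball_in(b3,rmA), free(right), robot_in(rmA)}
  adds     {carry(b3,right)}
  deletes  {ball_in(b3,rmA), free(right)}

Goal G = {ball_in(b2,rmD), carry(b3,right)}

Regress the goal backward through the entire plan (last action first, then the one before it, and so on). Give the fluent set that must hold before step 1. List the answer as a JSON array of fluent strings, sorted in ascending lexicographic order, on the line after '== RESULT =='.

Work backward from the goal:
  through step 3 (pick(b3,rmA,right)): drop {carry(b3,right)}, keep {ball_in(b2,rmD)}, require {ball_in(b3,rmA), free(right), robot_in(rmA)}
    → {ball_in(b2,rmD), ball_in(b3,rmA), free(right), robot_in(rmA)}
  through step 2 (drop(b1,rmA,right)): drop {free(right)}, keep {ball_in(b2,rmD), ball_in(b3,rmA), robot_in(rmA)}, require {carry(b1,right), robot_in(rmA)}
    → {ball_in(b2,rmD), ball_in(b3,rmA), carry(b1,right), robot_in(rmA)}
  through step 1 (go(rmD,rmA)): drop {robot_in(rmA)}, keep {ball_in(b2,rmD), ball_in(b3,rmA), carry(b1,right)}, require {robot_in(rmD)}
    → {ball_in(b2,rmD), ball_in(b3,rmA), carry(b1,right), robot_in(rmD)}

== RESULT ==
["ball_in(b2,rmD)", "ball_in(b3,rmA)", "carry(b1,right)", "robot_in(rmD)"]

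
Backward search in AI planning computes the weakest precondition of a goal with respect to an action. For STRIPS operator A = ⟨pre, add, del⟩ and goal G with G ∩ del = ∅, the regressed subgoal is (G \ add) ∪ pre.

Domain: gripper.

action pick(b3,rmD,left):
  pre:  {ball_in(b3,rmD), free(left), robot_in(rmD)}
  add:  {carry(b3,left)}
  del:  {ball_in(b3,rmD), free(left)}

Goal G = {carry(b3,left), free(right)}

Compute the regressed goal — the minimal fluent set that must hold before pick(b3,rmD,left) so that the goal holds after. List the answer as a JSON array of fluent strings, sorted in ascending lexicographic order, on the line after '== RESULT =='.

Regress:
  G ∩ del = {}  (empty — regression defined)
  G \ add = {carry(b3,left), free(right)} \ {carry(b3,left)} = {free(right)}
  ∪ pre   = {free(right)} ∪ {ball_in(b3,rmD), free(left), robot_in(rmD)}
          = {ball_in(b3,rmD), free(left), free(right), robot_in(rmD)}

== RESULT ==
["ball_in(b3,rmD)", "free(left)", "free(right)", "robot_in(rmD)"]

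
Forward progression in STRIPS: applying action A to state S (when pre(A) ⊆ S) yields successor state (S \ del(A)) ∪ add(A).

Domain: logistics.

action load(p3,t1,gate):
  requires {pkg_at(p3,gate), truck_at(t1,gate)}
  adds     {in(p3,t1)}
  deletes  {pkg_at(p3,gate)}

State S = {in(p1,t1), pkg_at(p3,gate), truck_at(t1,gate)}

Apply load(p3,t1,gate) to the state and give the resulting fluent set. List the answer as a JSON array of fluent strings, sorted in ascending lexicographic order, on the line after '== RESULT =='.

Compute (S \ del) ∪ add:
  pre ⊆ S: {pkg_at(p3,gate), truck_at(t1,gate)} ⊆ S  — applicable
  S \ del = {in(p1,t1), truck_at(t1,gate)}
  ∪ add   = {in(p1,t1), in(p3,t1), truck_at(t1,gate)}

== RESULT ==
["in(p1,t1)", "in(p3,t1)", "truck_at(t1,gate)"]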